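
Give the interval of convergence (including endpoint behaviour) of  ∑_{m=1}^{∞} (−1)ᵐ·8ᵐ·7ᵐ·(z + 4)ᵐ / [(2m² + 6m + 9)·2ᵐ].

Ratio test: |a_{m+1}/a_m| = [(2m² + 6m + 9)/(2(m+1)² + 6(m+1) + 9)] · 8·7/2 → 28 as m → ∞.
Convergence for |z + 4| · 28 < 1, i.e. |z + 4| < 1/28. So R = 1/28.
At z = -111/28: the series is dominated by a constant times Σ 1/m², which converges (p = 2 > 1).
Check z = -113/28: absolute convergence follows by limit comparison with Σ 1/m².

[-113/28, -111/28]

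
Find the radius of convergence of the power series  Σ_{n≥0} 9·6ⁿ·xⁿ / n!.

R = ∞

By the ratio test, |a_{n+1}/a_n| = 9/9 · 6 · 1/(n+1) → 0.
The ratio tends to 0 regardless of x, hence R = ∞.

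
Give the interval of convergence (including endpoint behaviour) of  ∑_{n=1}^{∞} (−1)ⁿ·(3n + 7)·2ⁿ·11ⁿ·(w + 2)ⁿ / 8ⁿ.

Ratio test: |a_{n+1}/a_n| = [(3(n+1) + 7)/(3n + 7)] · 2·11/8 → 11/4 as n → ∞.
Thus R = 1/(11/4) = 4/11.
At w = -18/11: the terms do not tend to 0, so the series diverges.
When w = -26/11, the terms do not tend to 0, so the series diverges.

(-26/11, -18/11)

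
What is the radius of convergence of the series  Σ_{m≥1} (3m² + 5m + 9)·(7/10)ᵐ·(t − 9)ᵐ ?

Apply the ratio test: |a_{m+1}| / |a_m| = [(3(m+1)² + 5(m+1) + 9)/(3m² + 5m + 9)] · 7/10, which tends to 7/10 as m → ∞.
Thus R = 1/(7/10) = 10/7.

R = 10/7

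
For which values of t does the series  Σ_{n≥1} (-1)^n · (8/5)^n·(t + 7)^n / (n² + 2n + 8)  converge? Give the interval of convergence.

[-61/8, -51/8]

Ratio test: |a_{n+1}/a_n| = [(n² + 2n + 8)/((n+1)² + 2(n+1) + 8)] · 8/5 → 8/5 as n → ∞.
Convergence for |t + 7| · 8/5 < 1, i.e. |t + 7| < 5/8. So R = 5/8.
Endpoint t = -51/8: absolute convergence follows by limit comparison with Σ 1/n².
Endpoint t = -61/8: the series is dominated by a constant times Σ 1/n², which converges (p = 2 > 1).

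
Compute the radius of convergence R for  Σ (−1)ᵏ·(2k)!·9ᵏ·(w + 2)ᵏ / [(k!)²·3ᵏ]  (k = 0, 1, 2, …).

Ratio test: |a_{k+1}/a_k| = (2k+1)·(2k+2)/(k+1)² · 9/3 → 12 as k → ∞.
The series converges when 12 · |w + 2| < 1, giving R = 1/12.

R = 1/12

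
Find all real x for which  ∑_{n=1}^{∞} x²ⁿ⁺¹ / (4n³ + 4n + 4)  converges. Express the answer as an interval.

[-1, 1]

By the ratio test, |a_{n+1}/a_n| = (4n³ + 4n + 4)/(4(n+1)³ + 4(n+1) + 4) → 1.
Successive powers of x differ by 2, so the series converges when |x|² · 1 < 1, i.e. |x| < √(1) = 1. So R = 1.
At x = 1: the series is dominated by a constant times Σ 1/n³, which converges (p = 3 > 1).
At x = -1: the terms are on the order of 1/n³, so the series converges absolutely by comparison with the p-series (p = 3 > 1).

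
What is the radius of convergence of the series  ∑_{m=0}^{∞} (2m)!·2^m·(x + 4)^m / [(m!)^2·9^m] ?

The ratio of consecutive coefficients is (2m+1)·(2m+2)/(m+1)² · 2/9 → 8/9.
Thus R = 1/(8/9) = 9/8.

R = 9/8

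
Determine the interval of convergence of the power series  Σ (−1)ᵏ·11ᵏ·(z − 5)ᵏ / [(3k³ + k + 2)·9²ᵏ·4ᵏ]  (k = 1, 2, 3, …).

[-269/11, 379/11]

Ratio test: |a_{k+1}/a_k| = [(3k³ + k + 2)/(3(k+1)³ + (k+1) + 2)] · 11/(81·4) → 11/324 as k → ∞.
Convergence for |z − 5| · 11/324 < 1, i.e. |z − 5| < 324/11. So R = 324/11.
Check z = 379/11: absolute convergence follows by limit comparison with Σ 1/k³.
When z = -269/11, the terms are on the order of 1/k³, so the series converges absolutely by comparison with the p-series (p = 3 > 1).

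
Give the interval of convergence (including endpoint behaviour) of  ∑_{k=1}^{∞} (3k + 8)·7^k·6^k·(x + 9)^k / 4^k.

Apply the ratio test: |a_{k+1}| / |a_k| = [(3(k+1) + 8)/(3k + 8)] · 7·6/4, which tends to 21/2 as k → ∞.
Thus R = 1/(21/2) = 2/21.
At x = -187/21: the terms do not tend to 0, so the series diverges.
Endpoint x = -191/21: the terms have absolute value of order k, which does not tend to 0, so the series diverges by the divergence test.

(-191/21, -187/21)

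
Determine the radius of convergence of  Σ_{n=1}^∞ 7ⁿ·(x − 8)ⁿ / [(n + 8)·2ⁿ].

R = 2/7

The ratio of consecutive coefficients is [(n + 8)/((n+1) + 8)] · 7/2 → 7/2.
Convergence for |x − 8| · 7/2 < 1, i.e. |x − 8| < 2/7. So R = 2/7.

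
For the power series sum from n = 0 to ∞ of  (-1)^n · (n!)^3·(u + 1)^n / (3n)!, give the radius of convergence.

By the ratio test, |a_{n+1}/a_n| = (n+1)³/[(3n+1)·(3n+2)·(3n+3)] → 1/27.
The series converges when 1/27 · |u + 1| < 1, giving R = 27.

R = 27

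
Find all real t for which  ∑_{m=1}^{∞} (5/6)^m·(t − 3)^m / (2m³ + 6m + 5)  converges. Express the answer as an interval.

By the ratio test, |a_{m+1}/a_m| = [(2m³ + 6m + 5)/(2(m+1)³ + 6(m+1) + 5)] · 5/6 → 5/6.
Thus R = 1/(5/6) = 6/5.
Check t = 21/5: the terms are on the order of 1/m³, so the series converges absolutely by comparison with the p-series (p = 3 > 1).
When t = 9/5, the series is dominated by a constant times Σ 1/m³, which converges (p = 3 > 1).

[9/5, 21/5]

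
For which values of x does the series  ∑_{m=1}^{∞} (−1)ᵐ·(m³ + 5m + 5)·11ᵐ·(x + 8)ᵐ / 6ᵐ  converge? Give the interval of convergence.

(-94/11, -82/11)

The ratio of consecutive coefficients is [((m+1)³ + 5(m+1) + 5)/(m³ + 5m + 5)] · 11/6 → 11/6.
The series converges when 11/6 · |x + 8| < 1, giving R = 6/11.
Check x = -82/11: the terms have absolute value of order m³, which does not tend to 0, so the series diverges by the divergence test.
Endpoint x = -94/11: the terms do not tend to 0, so the series diverges.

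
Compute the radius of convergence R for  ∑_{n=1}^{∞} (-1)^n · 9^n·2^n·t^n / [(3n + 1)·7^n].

By the ratio test, |a_{n+1}/a_n| = [(3n + 1)/(3(n+1) + 1)] · 9·2/7 → 18/7.
Convergence for |t| · 18/7 < 1, i.e. |t| < 7/18. So R = 7/18.

R = 7/18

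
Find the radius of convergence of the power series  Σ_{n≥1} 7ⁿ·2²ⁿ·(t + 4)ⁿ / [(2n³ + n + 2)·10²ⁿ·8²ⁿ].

Ratio test: |a_{n+1}/a_n| = [(2n³ + n + 2)/(2(n+1)³ + (n+1) + 2)] · 7·4/(100·64) → 7/1600 as n → ∞.
The series converges when 7/1600 · |t + 4| < 1, giving R = 1600/7.

R = 1600/7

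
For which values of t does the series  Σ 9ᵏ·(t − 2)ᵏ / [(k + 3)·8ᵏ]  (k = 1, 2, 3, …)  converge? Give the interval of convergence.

By the ratio test, |a_{k+1}/a_k| = [(k + 3)/((k+1) + 3)] · 9/8 → 9/8.
The series converges when 9/8 · |t − 2| < 1, giving R = 8/9.
When t = 26/9, the terms behave like c/k; limit comparison with the harmonic series gives divergence.
Check t = 10/9: the terms alternate in sign and decrease monotonically to 0 in absolute value (size ~ c/k), so the alternating series test gives convergence.

[10/9, 26/9)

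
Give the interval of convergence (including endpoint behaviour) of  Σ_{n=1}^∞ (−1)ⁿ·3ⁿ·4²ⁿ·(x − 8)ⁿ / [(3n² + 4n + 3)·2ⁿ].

By the ratio test, |a_{n+1}/a_n| = [(3n² + 4n + 3)/(3(n+1)² + 4(n+1) + 3)] · 3·16/2 → 24.
The series converges when 24 · |x − 8| < 1, giving R = 1/24.
When x = 193/24, the terms are on the order of 1/n², so the series converges absolutely by comparison with the p-series (p = 2 > 1).
Check x = 191/24: the series is dominated by a constant times Σ 1/n², which converges (p = 2 > 1).

[191/24, 193/24]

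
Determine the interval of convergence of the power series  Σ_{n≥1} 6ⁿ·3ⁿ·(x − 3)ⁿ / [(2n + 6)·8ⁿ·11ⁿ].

By the ratio test, |a_{n+1}/a_n| = [(2n + 6)/(2(n+1) + 6)] · 6·3/(8·11) → 9/44.
Hence the series converges for |x − 3| < 1/(9/44) = 44/9, so the radius of convergence is 44/9.
When x = 71/9, comparison with the harmonic series Σ 1/n shows the series diverges.
Endpoint x = -17/9: convergence follows from the alternating series test (terms decrease monotonically to 0).

[-17/9, 71/9)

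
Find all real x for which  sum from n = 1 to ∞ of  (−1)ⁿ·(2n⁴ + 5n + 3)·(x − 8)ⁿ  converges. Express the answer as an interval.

Apply the ratio test: |a_{n+1}| / |a_n| = (2(n+1)⁴ + 5(n+1) + 3)/(2n⁴ + 5n + 3), which tends to 1 as n → ∞.
Convergence for |x − 8| < 1, so R = 1.
Endpoint x = 9: the terms do not tend to 0, so the series diverges.
Endpoint x = 7: the n-th term does not approach 0; divergence by the term test.

(7, 9)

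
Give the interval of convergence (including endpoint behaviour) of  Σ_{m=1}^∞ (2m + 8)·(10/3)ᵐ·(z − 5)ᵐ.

(47/10, 53/10)

The ratio of consecutive coefficients is [(2(m+1) + 8)/(2m + 8)] · 10/3 → 10/3.
Hence the series converges for |z − 5| < 1/(10/3) = 3/10, so the radius of convergence is 3/10.
Endpoint z = 53/10: the terms have absolute value of order m, which does not tend to 0, so the series diverges by the divergence test.
When z = 47/10, the terms have absolute value of order m, which does not tend to 0, so the series diverges by the divergence test.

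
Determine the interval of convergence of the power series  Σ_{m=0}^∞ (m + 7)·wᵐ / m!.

Apply the ratio test: |a_{m+1}| / |a_m| = ((m+1) + 7)/(m + 7) · 1/(m+1), which tends to 0 as m → ∞.
Since the limit is 0 < 1 for every w, the series converges on all of ℝ and R = ∞.

(−∞, ∞)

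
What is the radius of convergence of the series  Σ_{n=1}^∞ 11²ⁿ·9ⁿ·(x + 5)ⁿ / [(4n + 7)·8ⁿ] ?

By the ratio test, |a_{n+1}/a_n| = [(4n + 7)/(4(n+1) + 7)] · 121·9/8 → 1089/8.
Hence the series converges for |x + 5| < 1/(1089/8) = 8/1089, so the radius of convergence is 8/1089.

R = 8/1089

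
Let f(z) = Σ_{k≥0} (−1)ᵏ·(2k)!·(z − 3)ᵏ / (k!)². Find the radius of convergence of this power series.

By the ratio test, |a_{k+1}/a_k| = (2k+1)·(2k+2)/(k+1)² → 4.
The series converges when 4 · |z − 3| < 1, giving R = 1/4.

R = 1/4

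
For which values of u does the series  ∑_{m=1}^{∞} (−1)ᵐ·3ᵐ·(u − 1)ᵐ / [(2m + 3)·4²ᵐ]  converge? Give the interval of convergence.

(-13/3, 19/3]

Ratio test: |a_{m+1}/a_m| = [(2m + 3)/(2(m+1) + 3)] · 3/16 → 3/16 as m → ∞.
The series converges when 3/16 · |u − 1| < 1, giving R = 16/3.
Check u = 19/3: the terms alternate in sign and decrease monotonically to 0 in absolute value (size ~ c/m), so the alternating series test gives convergence.
At u = -13/3: comparison with the harmonic series Σ 1/m shows the series diverges.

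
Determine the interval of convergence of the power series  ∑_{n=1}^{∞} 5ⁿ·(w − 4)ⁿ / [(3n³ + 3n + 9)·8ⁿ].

[12/5, 28/5]

By the ratio test, |a_{n+1}/a_n| = [(3n³ + 3n + 9)/(3(n+1)³ + 3(n+1) + 9)] · 5/8 → 5/8.
Hence the series converges for |w − 4| < 1/(5/8) = 8/5, so the radius of convergence is 8/5.
Endpoint w = 28/5: absolute convergence follows by limit comparison with Σ 1/n³.
Endpoint w = 12/5: absolute convergence follows by limit comparison with Σ 1/n³.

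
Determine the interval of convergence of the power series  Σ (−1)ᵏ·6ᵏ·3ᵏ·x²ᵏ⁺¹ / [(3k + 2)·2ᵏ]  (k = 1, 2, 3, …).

Apply the ratio test: |a_{k+1}| / |a_k| = [(3k + 2)/(3(k+1) + 2)] · 6·3/2, which tends to 9 as k → ∞.
Writing y = x², the series in y has radius 1/9, so |x| < √(1/9) = 1/3 and R = 1/3.
Endpoint x = 1/3: the terms alternate in sign and decrease monotonically to 0 in absolute value (size ~ c/k), so the alternating series test gives convergence.
Endpoint x = -1/3: an alternating series whose terms decrease to 0 in absolute value, so it converges by the Leibniz criterion.

[-1/3, 1/3]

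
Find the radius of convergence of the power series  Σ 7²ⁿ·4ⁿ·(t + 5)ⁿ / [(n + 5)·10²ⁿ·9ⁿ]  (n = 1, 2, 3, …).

R = 225/49

Apply the ratio test: |a_{n+1}| / |a_n| = [(n + 5)/((n+1) + 5)] · 49·4/(100·9), which tends to 49/225 as n → ∞.
Hence the series converges for |t + 5| < 1/(49/225) = 225/49, so the radius of convergence is 225/49.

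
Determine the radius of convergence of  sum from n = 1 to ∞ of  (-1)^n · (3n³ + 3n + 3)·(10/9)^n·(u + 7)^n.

R = 9/10

Ratio test: |a_{n+1}/a_n| = [(3(n+1)³ + 3(n+1) + 3)/(3n³ + 3n + 3)] · 10/9 → 10/9 as n → ∞.
Thus R = 1/(10/9) = 9/10.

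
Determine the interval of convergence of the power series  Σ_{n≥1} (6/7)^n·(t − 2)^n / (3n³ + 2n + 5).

[5/6, 19/6]

By the ratio test, |a_{n+1}/a_n| = [(3n³ + 2n + 5)/(3(n+1)³ + 2(n+1) + 5)] · 6/7 → 6/7.
The series converges when 6/7 · |t − 2| < 1, giving R = 7/6.
Check t = 19/6: the terms are on the order of 1/n³, so the series converges absolutely by comparison with the p-series (p = 3 > 1).
When t = 5/6, the series is dominated by a constant times Σ 1/n³, which converges (p = 3 > 1).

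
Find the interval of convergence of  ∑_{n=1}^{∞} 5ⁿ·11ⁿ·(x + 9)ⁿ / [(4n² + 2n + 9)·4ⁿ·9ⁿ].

Apply the ratio test: |a_{n+1}| / |a_n| = [(4n² + 2n + 9)/(4(n+1)² + 2(n+1) + 9)] · 5·11/(4·9), which tends to 55/36 as n → ∞.
Thus R = 1/(55/36) = 36/55.
At x = -459/55: the series is dominated by a constant times Σ 1/n², which converges (p = 2 > 1).
Check x = -531/55: the series is dominated by a constant times Σ 1/n², which converges (p = 2 > 1).

[-531/55, -459/55]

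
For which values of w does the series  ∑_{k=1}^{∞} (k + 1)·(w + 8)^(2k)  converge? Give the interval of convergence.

(-9, -7)

By the ratio test, |a_{k+1}/a_k| = ((k+1) + 1)/(k + 1) → 1.
Writing y = (w + 8)², the series in y has radius 1, so |w + 8| < √(1) = 1 and R = 1.
When w = -7, the terms do not tend to 0, so the series diverges.
When w = -9, the k-th term does not approach 0; divergence by the term test.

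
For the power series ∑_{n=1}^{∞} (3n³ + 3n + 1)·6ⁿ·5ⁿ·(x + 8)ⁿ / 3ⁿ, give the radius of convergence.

R = 1/10

Apply the ratio test: |a_{n+1}| / |a_n| = [(3(n+1)³ + 3(n+1) + 1)/(3n³ + 3n + 1)] · 6·5/3, which tends to 10 as n → ∞.
Hence the series converges for |x + 8| < 1/(10) = 1/10, so the radius of convergence is 1/10.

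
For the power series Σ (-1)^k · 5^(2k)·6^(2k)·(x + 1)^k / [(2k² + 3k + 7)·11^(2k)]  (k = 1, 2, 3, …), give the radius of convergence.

R = 121/900

Apply the ratio test: |a_{k+1}| / |a_k| = [(2k² + 3k + 7)/(2(k+1)² + 3(k+1) + 7)] · 25·36/121, which tends to 900/121 as k → ∞.
Hence the series converges for |x + 1| < 1/(900/121) = 121/900, so the radius of convergence is 121/900.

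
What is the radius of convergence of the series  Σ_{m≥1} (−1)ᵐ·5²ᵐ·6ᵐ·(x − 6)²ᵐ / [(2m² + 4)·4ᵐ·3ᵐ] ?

R = √2/5

Apply the ratio test: |a_{m+1}| / |a_m| = [(2m² + 4)/(2(m+1)² + 4)] · 25·6/(4·3), which tends to 25/2 as m → ∞.
Successive powers of (x − 6) differ by 2, so the series converges when |x − 6|² · 25/2 < 1, i.e. |x − 6| < √(2/25). So R = √2/5.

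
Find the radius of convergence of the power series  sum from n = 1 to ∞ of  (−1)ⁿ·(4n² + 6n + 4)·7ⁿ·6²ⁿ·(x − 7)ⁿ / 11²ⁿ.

The ratio of consecutive coefficients is [(4(n+1)² + 6(n+1) + 4)/(4n² + 6n + 4)] · 7·36/121 → 252/121.
Hence the series converges for |x − 7| < 1/(252/121) = 121/252, so the radius of convergence is 121/252.

R = 121/252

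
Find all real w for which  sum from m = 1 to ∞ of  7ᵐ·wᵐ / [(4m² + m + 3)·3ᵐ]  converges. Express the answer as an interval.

Ratio test: |a_{m+1}/a_m| = [(4m² + m + 3)/(4(m+1)² + (m+1) + 3)] · 7/3 → 7/3 as m → ∞.
Thus R = 1/(7/3) = 3/7.
Endpoint w = 3/7: absolute convergence follows by limit comparison with Σ 1/m².
When w = -3/7, the terms are on the order of 1/m², so the series converges absolutely by comparison with the p-series (p = 2 > 1).

[-3/7, 3/7]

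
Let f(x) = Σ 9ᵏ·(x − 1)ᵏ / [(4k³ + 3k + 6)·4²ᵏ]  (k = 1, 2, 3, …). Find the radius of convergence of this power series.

R = 16/9

Ratio test: |a_{k+1}/a_k| = [(4k³ + 3k + 6)/(4(k+1)³ + 3(k+1) + 6)] · 9/16 → 9/16 as k → ∞.
Thus R = 1/(9/16) = 16/9.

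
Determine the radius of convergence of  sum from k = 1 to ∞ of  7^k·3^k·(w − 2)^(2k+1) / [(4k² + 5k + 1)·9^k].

By the ratio test, |a_{k+1}/a_k| = [(4k² + 5k + 1)/(4(k+1)² + 5(k+1) + 1)] · 7·3/9 → 7/3.
Writing y = (w − 2)², the series in y has radius 3/7, so |w − 2| < √(3/7) and R = √21/7.

R = √21/7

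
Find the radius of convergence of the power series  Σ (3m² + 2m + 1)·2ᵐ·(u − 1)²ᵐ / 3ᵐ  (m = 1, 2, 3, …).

R = √6/2

By the ratio test, |a_{m+1}/a_m| = [(3(m+1)² + 2(m+1) + 1)/(3m² + 2m + 1)] · 2/3 → 2/3.
Writing y = (u − 1)², the series in y has radius 3/2, so |u − 1| < √(3/2) and R = √6/2.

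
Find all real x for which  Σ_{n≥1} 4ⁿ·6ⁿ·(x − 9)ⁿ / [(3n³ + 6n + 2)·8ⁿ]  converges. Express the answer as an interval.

[26/3, 28/3]

By the ratio test, |a_{n+1}/a_n| = [(3n³ + 6n + 2)/(3(n+1)³ + 6(n+1) + 2)] · 4·6/8 → 3.
Thus R = 1/(3) = 1/3.
Endpoint x = 28/3: the series is dominated by a constant times Σ 1/n³, which converges (p = 3 > 1).
At x = 26/3: absolute convergence follows by limit comparison with Σ 1/n³.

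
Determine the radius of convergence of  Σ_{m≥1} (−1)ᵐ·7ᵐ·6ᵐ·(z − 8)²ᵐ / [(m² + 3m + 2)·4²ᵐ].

The ratio of consecutive coefficients is [(m² + 3m + 2)/((m+1)² + 3(m+1) + 2)] · 7·6/16 → 21/8.
Successive powers of (z − 8) differ by 2, so the series converges when |z − 8|² · 21/8 < 1, i.e. |z − 8| < √(8/21). So R = 2√42/21.

R = 2√42/21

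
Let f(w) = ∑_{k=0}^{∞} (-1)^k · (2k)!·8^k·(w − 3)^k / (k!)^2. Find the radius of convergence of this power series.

R = 1/32

Ratio test: |a_{k+1}/a_k| = (2k+1)·(2k+2)/(k+1)² · 8 → 32 as k → ∞.
Convergence for |w − 3| · 32 < 1, i.e. |w − 3| < 1/32. So R = 1/32.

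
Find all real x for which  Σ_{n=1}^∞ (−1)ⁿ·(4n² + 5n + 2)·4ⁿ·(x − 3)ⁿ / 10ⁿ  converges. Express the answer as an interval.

(1/2, 11/2)

Apply the ratio test: |a_{n+1}| / |a_n| = [(4(n+1)² + 5(n+1) + 2)/(4n² + 5n + 2)] · 4/10, which tends to 2/5 as n → ∞.
Hence the series converges for |x − 3| < 1/(2/5) = 5/2, so the radius of convergence is 5/2.
Endpoint x = 11/2: the terms do not tend to 0, so the series diverges.
Check x = 1/2: the n-th term does not approach 0; divergence by the term test.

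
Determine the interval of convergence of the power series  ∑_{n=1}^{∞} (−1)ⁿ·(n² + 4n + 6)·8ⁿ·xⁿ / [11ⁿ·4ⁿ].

By the ratio test, |a_{n+1}/a_n| = [((n+1)² + 4(n+1) + 6)/(n² + 4n + 6)] · 8/(11·4) → 2/11.
The series converges when 2/11 · |x| < 1, giving R = 11/2.
At x = 11/2: the n-th term does not approach 0; divergence by the term test.
At x = -11/2: the n-th term does not approach 0; divergence by the term test.

(-11/2, 11/2)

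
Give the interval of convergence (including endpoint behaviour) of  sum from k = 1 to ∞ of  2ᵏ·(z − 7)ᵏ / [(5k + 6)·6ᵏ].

[4, 10)

Apply the ratio test: |a_{k+1}| / |a_k| = [(5k + 6)/(5(k+1) + 6)] · 2/6, which tends to 1/3 as k → ∞.
Convergence for |z − 7| · 1/3 < 1, i.e. |z − 7| < 3. So R = 3.
When z = 10, comparison with the harmonic series Σ 1/k shows the series diverges.
When z = 4, convergence follows from the alternating series test (terms decrease monotonically to 0).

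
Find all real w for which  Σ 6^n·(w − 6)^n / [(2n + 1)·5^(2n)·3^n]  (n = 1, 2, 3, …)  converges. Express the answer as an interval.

[-13/2, 37/2)

Ratio test: |a_{n+1}/a_n| = [(2n + 1)/(2(n+1) + 1)] · 6/(25·3) → 2/25 as n → ∞.
Hence the series converges for |w − 6| < 1/(2/25) = 25/2, so the radius of convergence is 25/2.
When w = 37/2, the terms are asymptotic to a nonzero constant times 1/n, so the series diverges by limit comparison with Σ 1/n.
Endpoint w = -13/2: the terms alternate in sign and decrease monotonically to 0 in absolute value (size ~ c/n), so the alternating series test gives convergence.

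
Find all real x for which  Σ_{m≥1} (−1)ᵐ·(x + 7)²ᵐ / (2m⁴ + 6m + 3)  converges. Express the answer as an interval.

[-8, -6]

The ratio of consecutive coefficients is (2m⁴ + 6m + 3)/(2(m+1)⁴ + 6(m+1) + 3) → 1.
Writing y = (x + 7)², the series in y has radius 1, so |x + 7| < √(1) = 1 and R = 1.
When x = -6, the series is dominated by a constant times Σ 1/m⁴, which converges (p = 4 > 1).
At x = -8: the series is dominated by a constant times Σ 1/m⁴, which converges (p = 4 > 1).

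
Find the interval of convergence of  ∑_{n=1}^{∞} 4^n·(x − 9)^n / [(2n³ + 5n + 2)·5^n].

[31/4, 41/4]

By the ratio test, |a_{n+1}/a_n| = [(2n³ + 5n + 2)/(2(n+1)³ + 5(n+1) + 2)] · 4/5 → 4/5.
Hence the series converges for |x − 9| < 1/(4/5) = 5/4, so the radius of convergence is 5/4.
Endpoint x = 41/4: the series is dominated by a constant times Σ 1/n³, which converges (p = 3 > 1).
Check x = 31/4: absolute convergence follows by limit comparison with Σ 1/n³.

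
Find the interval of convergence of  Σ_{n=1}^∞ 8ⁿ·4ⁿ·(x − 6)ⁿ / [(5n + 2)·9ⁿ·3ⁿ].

Apply the ratio test: |a_{n+1}| / |a_n| = [(5n + 2)/(5(n+1) + 2)] · 8·4/(9·3), which tends to 32/27 as n → ∞.
The series converges when 32/27 · |x − 6| < 1, giving R = 27/32.
When x = 219/32, comparison with the harmonic series Σ 1/n shows the series diverges.
At x = 165/32: an alternating series whose terms decrease to 0 in absolute value, so it converges by the Leibniz criterion.

[165/32, 219/32)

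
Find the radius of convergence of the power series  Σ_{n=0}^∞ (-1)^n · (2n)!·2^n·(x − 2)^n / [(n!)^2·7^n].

The ratio of consecutive coefficients is (2n+1)·(2n+2)/(n+1)² · 2/7 → 8/7.
Thus R = 1/(8/7) = 7/8.

R = 7/8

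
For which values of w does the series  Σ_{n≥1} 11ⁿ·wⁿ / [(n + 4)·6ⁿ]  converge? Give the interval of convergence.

[-6/11, 6/11)

By the ratio test, |a_{n+1}/a_n| = [(n + 4)/((n+1) + 4)] · 11/6 → 11/6.
The series converges when 11/6 · |w| < 1, giving R = 6/11.
When w = 6/11, the terms are asymptotic to a nonzero constant times 1/n, so the series diverges by limit comparison with Σ 1/n.
Endpoint w = -6/11: convergence follows from the alternating series test (terms decrease monotonically to 0).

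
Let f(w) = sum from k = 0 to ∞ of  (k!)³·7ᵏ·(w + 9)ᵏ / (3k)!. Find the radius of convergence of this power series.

R = 27/7

The ratio of consecutive coefficients is (k+1)³/[(3k+1)·(3k+2)·(3k+3)] · 7 → 7/27.
The series converges when 7/27 · |w + 9| < 1, giving R = 27/7.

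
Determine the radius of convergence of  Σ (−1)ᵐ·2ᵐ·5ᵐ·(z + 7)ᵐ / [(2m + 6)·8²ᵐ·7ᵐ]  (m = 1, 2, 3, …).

The ratio of consecutive coefficients is [(2m + 6)/(2(m+1) + 6)] · 2·5/(64·7) → 5/224.
Convergence for |z + 7| · 5/224 < 1, i.e. |z + 7| < 224/5. So R = 224/5.

R = 224/5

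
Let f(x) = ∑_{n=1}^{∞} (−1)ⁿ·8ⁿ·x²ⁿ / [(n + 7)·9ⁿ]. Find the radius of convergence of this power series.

Apply the ratio test: |a_{n+1}| / |a_n| = [(n + 7)/((n+1) + 7)] · 8/9, which tends to 8/9 as n → ∞.
Successive powers of x differ by 2, so the series converges when |x|² · 8/9 < 1, i.e. |x| < √(9/8). So R = 3√2/4.

R = 3√2/4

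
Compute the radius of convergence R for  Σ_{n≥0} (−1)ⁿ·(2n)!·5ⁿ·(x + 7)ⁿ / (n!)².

By the ratio test, |a_{n+1}/a_n| = (2n+1)·(2n+2)/(n+1)² · 5 → 20.
Convergence for |x + 7| · 20 < 1, i.e. |x + 7| < 1/20. So R = 1/20.

R = 1/20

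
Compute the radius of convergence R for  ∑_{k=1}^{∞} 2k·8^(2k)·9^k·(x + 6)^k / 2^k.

R = 1/288

The ratio of consecutive coefficients is [2(k+1)/2k] · 64·9/2 → 288.
Hence the series converges for |x + 6| < 1/(288) = 1/288, so the radius of convergence is 1/288.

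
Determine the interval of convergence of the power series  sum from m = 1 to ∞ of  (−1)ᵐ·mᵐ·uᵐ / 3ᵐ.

{0}

Applying the root test, |a_m|^(1/m) = m/3 → ∞.
The root grows without bound, so R = 0 (convergence only at u = 0).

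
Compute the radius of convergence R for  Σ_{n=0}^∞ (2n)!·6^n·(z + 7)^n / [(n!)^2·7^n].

R = 7/24

By the ratio test, |a_{n+1}/a_n| = (2n+1)·(2n+2)/(n+1)² · 6/7 → 24/7.
Thus R = 1/(24/7) = 7/24.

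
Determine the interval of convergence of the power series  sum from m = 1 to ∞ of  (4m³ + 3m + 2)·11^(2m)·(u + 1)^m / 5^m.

Apply the ratio test: |a_{m+1}| / |a_m| = [(4(m+1)³ + 3(m+1) + 2)/(4m³ + 3m + 2)] · 121/5, which tends to 121/5 as m → ∞.
Thus R = 1/(121/5) = 5/121.
When u = -116/121, the terms have absolute value of order m³, which does not tend to 0, so the series diverges by the divergence test.
Check u = -126/121: the m-th term does not approach 0; divergence by the term test.

(-126/121, -116/121)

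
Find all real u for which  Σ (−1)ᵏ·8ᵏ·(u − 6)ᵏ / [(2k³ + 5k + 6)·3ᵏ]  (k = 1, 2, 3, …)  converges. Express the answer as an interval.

[45/8, 51/8]

Ratio test: |a_{k+1}/a_k| = [(2k³ + 5k + 6)/(2(k+1)³ + 5(k+1) + 6)] · 8/3 → 8/3 as k → ∞.
The series converges when 8/3 · |u − 6| < 1, giving R = 3/8.
At u = 51/8: the terms are on the order of 1/k³, so the series converges absolutely by comparison with the p-series (p = 3 > 1).
When u = 45/8, the series is dominated by a constant times Σ 1/k³, which converges (p = 3 > 1).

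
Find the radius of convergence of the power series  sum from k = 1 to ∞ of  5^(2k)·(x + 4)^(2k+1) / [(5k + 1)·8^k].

R = 2√2/5

The ratio of consecutive coefficients is [(5k + 1)/(5(k+1) + 1)] · 25/8 → 25/8.
Writing y = (x + 4)², the series in y has radius 8/25, so |x + 4| < √(8/25) and R = 2√2/5.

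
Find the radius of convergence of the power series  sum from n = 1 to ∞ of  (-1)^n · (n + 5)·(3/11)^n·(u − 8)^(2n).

Ratio test: |a_{n+1}/a_n| = [((n+1) + 5)/(n + 5)] · 3/11 → 3/11 as n → ∞.
Since the exponent of (u − 8) increases by 2 each term, convergence requires |u − 8|² < 11/3, hence R = √33/3.

R = √33/3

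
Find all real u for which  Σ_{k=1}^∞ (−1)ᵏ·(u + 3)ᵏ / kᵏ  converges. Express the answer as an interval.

(−∞, ∞)

Applying the root test, |a_k|^(1/k) = 1/k → 0.
Since the k-th root of |a_k| tends to 0, the series converges for all real u; R = ∞.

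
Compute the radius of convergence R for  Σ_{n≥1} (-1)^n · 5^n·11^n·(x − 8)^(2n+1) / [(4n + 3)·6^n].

R = √330/55

The ratio of consecutive coefficients is [(4n + 3)/(4(n+1) + 3)] · 5·11/6 → 55/6.
Successive powers of (x − 8) differ by 2, so the series converges when |x − 8|² · 55/6 < 1, i.e. |x − 8| < √(6/55). So R = √330/55.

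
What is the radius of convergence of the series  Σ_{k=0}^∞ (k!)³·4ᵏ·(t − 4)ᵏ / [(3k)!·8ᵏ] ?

The ratio of consecutive coefficients is (k+1)³/[(3k+1)·(3k+2)·(3k+3)] · 4/8 → 1/54.
The series converges when 1/54 · |t − 4| < 1, giving R = 54.

R = 54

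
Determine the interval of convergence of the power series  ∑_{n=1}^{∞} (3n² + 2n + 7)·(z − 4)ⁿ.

(3, 5)

Ratio test: |a_{n+1}/a_n| = (3(n+1)² + 2(n+1) + 7)/(3n² + 2n + 7) → 1 as n → ∞.
Convergence for |z − 4| < 1, so R = 1.
Check z = 5: the terms have absolute value of order n², which does not tend to 0, so the series diverges by the divergence test.
Check z = 3: the terms have absolute value of order n², which does not tend to 0, so the series diverges by the divergence test.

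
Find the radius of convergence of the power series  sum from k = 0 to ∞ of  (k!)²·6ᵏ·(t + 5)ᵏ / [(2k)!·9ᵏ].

Apply the ratio test: |a_{k+1}| / |a_k| = (k+1)²/[(2k+1)·(2k+2)] · 6/9, which tends to 1/6 as k → ∞.
Convergence for |t + 5| · 1/6 < 1, i.e. |t + 5| < 6. So R = 6.

R = 6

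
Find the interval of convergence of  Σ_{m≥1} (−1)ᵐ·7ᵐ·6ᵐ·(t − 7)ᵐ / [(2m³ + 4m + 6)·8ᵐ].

[143/21, 151/21]

The ratio of consecutive coefficients is [(2m³ + 4m + 6)/(2(m+1)³ + 4(m+1) + 6)] · 7·6/8 → 21/4.
The series converges when 21/4 · |t − 7| < 1, giving R = 4/21.
Endpoint t = 151/21: the series is dominated by a constant times Σ 1/m³, which converges (p = 3 > 1).
At t = 143/21: the terms are on the order of 1/m³, so the series converges absolutely by comparison with the p-series (p = 3 > 1).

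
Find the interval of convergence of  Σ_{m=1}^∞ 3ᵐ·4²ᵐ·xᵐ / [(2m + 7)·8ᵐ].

[-1/6, 1/6)

The ratio of consecutive coefficients is [(2m + 7)/(2(m+1) + 7)] · 3·16/8 → 6.
The series converges when 6 · |x| < 1, giving R = 1/6.
Endpoint x = 1/6: comparison with the harmonic series Σ 1/m shows the series diverges.
Endpoint x = -1/6: the terms alternate in sign and decrease monotonically to 0 in absolute value (size ~ c/m), so the alternating series test gives convergence.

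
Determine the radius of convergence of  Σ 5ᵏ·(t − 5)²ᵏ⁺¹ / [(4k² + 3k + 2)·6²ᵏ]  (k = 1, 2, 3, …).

The ratio of consecutive coefficients is [(4k² + 3k + 2)/(4(k+1)² + 3(k+1) + 2)] · 5/36 → 5/36.
Successive powers of (t − 5) differ by 2, so the series converges when |t − 5|² · 5/36 < 1, i.e. |t − 5| < √(36/5). So R = 6√5/5.

R = 6√5/5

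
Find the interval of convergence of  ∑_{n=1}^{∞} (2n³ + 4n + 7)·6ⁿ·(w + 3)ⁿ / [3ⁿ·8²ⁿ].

(-35, 29)

Apply the ratio test: |a_{n+1}| / |a_n| = [(2(n+1)³ + 4(n+1) + 7)/(2n³ + 4n + 7)] · 6/(3·64), which tends to 1/32 as n → ∞.
Hence the series converges for |w + 3| < 1/(1/32) = 32, so the radius of convergence is 32.
Check w = 29: the n-th term does not approach 0; divergence by the term test.
Endpoint w = -35: the terms have absolute value of order n³, which does not tend to 0, so the series diverges by the divergence test.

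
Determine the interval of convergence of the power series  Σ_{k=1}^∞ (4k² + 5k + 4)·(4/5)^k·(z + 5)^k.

(-25/4, -15/4)

By the ratio test, |a_{k+1}/a_k| = [(4(k+1)² + 5(k+1) + 4)/(4k² + 5k + 4)] · 4/5 → 4/5.
Convergence for |z + 5| · 4/5 < 1, i.e. |z + 5| < 5/4. So R = 5/4.
When z = -15/4, the terms have absolute value of order k², which does not tend to 0, so the series diverges by the divergence test.
Endpoint z = -25/4: the terms do not tend to 0, so the series diverges.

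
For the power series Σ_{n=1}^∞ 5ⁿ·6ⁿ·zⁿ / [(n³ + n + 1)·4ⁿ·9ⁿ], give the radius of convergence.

By the ratio test, |a_{n+1}/a_n| = [(n³ + n + 1)/((n+1)³ + (n+1) + 1)] · 5·6/(4·9) → 5/6.
Thus R = 1/(5/6) = 6/5.

R = 6/5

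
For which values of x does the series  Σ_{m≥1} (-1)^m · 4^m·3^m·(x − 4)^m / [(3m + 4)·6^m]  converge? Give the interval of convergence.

(7/2, 9/2]

The ratio of consecutive coefficients is [(3m + 4)/(3(m+1) + 4)] · 4·3/6 → 2.
Hence the series converges for |x − 4| < 1/(2) = 1/2, so the radius of convergence is 1/2.
Check x = 9/2: convergence follows from the alternating series test (terms decrease monotonically to 0).
At x = 7/2: the terms behave like c/m; limit comparison with the harmonic series gives divergence.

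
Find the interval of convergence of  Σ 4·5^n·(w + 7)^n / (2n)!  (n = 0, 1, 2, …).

(−∞, ∞)

By the ratio test, |a_{n+1}/a_n| = 4/4 · 5 · 1/[(2n+1)·(2n+2)] → 0.
The ratio tends to 0 regardless of w, hence R = ∞.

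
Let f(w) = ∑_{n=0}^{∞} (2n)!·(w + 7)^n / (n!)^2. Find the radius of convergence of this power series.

Apply the ratio test: |a_{n+1}| / |a_n| = (2n+1)·(2n+2)/(n+1)², which tends to 4 as n → ∞.
Hence the series converges for |w + 7| < 1/(4) = 1/4, so the radius of convergence is 1/4.

R = 1/4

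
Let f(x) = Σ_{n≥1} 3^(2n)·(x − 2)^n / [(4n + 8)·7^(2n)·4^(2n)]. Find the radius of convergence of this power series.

By the ratio test, |a_{n+1}/a_n| = [(4n + 8)/(4(n+1) + 8)] · 9/(49·16) → 9/784.
Convergence for |x − 2| · 9/784 < 1, i.e. |x − 2| < 784/9. So R = 784/9.

R = 784/9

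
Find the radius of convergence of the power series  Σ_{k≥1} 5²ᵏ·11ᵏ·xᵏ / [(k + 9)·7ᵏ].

The ratio of consecutive coefficients is [(k + 9)/((k+1) + 9)] · 25·11/7 → 275/7.
The series converges when 275/7 · |x| < 1, giving R = 7/275.

R = 7/275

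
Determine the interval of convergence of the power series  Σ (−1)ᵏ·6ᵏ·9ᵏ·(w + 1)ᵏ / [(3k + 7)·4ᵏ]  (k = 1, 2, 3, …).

Apply the ratio test: |a_{k+1}| / |a_k| = [(3k + 7)/(3(k+1) + 7)] · 6·9/4, which tends to 27/2 as k → ∞.
Convergence for |w + 1| · 27/2 < 1, i.e. |w + 1| < 2/27. So R = 2/27.
At w = -25/27: the terms alternate in sign and decrease monotonically to 0 in absolute value (size ~ c/k), so the alternating series test gives convergence.
At w = -29/27: the terms are asymptotic to a nonzero constant times 1/k, so the series diverges by limit comparison with Σ 1/k.

(-29/27, -25/27]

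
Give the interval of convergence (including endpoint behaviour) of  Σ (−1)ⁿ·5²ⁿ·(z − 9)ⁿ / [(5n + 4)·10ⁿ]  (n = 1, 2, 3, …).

(43/5, 47/5]

By the ratio test, |a_{n+1}/a_n| = [(5n + 4)/(5(n+1) + 4)] · 25/10 → 5/2.
Convergence for |z − 9| · 5/2 < 1, i.e. |z − 9| < 2/5. So R = 2/5.
At z = 47/5: convergence follows from the alternating series test (terms decrease monotonically to 0).
Check z = 43/5: the terms are asymptotic to a nonzero constant times 1/n, so the series diverges by limit comparison with Σ 1/n.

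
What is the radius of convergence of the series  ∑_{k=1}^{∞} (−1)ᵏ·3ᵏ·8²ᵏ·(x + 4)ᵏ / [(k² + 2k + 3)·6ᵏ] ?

The ratio of consecutive coefficients is [(k² + 2k + 3)/((k+1)² + 2(k+1) + 3)] · 3·64/6 → 32.
Thus R = 1/(32) = 1/32.

R = 1/32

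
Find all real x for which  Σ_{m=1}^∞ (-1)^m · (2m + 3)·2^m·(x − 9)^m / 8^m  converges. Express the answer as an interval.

(5, 13)

The ratio of consecutive coefficients is [(2(m+1) + 3)/(2m + 3)] · 2/8 → 1/4.
The series converges when 1/4 · |x − 9| < 1, giving R = 4.
Check x = 13: the terms do not tend to 0, so the series diverges.
Check x = 5: the terms have absolute value of order m, which does not tend to 0, so the series diverges by the divergence test.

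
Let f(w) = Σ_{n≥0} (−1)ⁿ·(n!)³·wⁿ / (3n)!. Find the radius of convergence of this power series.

The ratio of consecutive coefficients is (n+1)³/[(3n+1)·(3n+2)·(3n+3)] → 1/27.
Hence the series converges for |w| < 1/(1/27) = 27, so the radius of convergence is 27.

R = 27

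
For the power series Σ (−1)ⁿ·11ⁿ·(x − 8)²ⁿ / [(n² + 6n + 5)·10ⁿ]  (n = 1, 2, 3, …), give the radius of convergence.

By the ratio test, |a_{n+1}/a_n| = [(n² + 6n + 5)/((n+1)² + 6(n+1) + 5)] · 11/10 → 11/10.
Since the exponent of (x − 8) increases by 2 each term, convergence requires |x − 8|² < 10/11, hence R = √110/11.

R = √110/11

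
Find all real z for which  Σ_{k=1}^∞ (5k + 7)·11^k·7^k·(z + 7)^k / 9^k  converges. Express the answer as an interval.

(-548/77, -530/77)

The ratio of consecutive coefficients is [(5(k+1) + 7)/(5k + 7)] · 11·7/9 → 77/9.
The series converges when 77/9 · |z + 7| < 1, giving R = 9/77.
Endpoint z = -530/77: the terms do not tend to 0, so the series diverges.
When z = -548/77, the k-th term does not approach 0; divergence by the term test.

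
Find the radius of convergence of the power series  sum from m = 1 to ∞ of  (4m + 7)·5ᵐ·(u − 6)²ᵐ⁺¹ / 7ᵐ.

Ratio test: |a_{m+1}/a_m| = [(4(m+1) + 7)/(4m + 7)] · 5/7 → 5/7 as m → ∞.
Writing y = (u − 6)², the series in y has radius 7/5, so |u − 6| < √(7/5) and R = √35/5.

R = √35/5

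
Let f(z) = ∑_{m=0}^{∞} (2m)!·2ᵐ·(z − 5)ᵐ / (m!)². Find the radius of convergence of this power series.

R = 1/8

Apply the ratio test: |a_{m+1}| / |a_m| = (2m+1)·(2m+2)/(m+1)² · 2, which tends to 8 as m → ∞.
Convergence for |z − 5| · 8 < 1, i.e. |z − 5| < 1/8. So R = 1/8.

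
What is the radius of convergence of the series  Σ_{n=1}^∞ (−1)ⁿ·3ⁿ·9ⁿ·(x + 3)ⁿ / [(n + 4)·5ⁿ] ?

R = 5/27

By the ratio test, |a_{n+1}/a_n| = [(n + 4)/((n+1) + 4)] · 3·9/5 → 27/5.
Hence the series converges for |x + 3| < 1/(27/5) = 5/27, so the radius of convergence is 5/27.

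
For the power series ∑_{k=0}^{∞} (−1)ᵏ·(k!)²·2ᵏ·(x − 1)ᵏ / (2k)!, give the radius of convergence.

The ratio of consecutive coefficients is (k+1)²/[(2k+1)·(2k+2)] · 2 → 1/2.
Convergence for |x − 1| · 1/2 < 1, i.e. |x − 1| < 2. So R = 2.

R = 2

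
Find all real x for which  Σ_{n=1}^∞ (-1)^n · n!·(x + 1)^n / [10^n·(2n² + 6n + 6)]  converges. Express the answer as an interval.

{-1}

The ratio of consecutive coefficients is (n+1) · 1/10 · (2n² + 6n + 6)/(2(n+1)² + 6(n+1) + 6) → ∞.
The terms grow without bound for any (x + 1) ≠ 0, so R = 0 (convergence only at x = -1).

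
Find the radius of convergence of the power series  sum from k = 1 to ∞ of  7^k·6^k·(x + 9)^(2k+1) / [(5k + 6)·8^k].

Ratio test: |a_{k+1}/a_k| = [(5k + 6)/(5(k+1) + 6)] · 7·6/8 → 21/4 as k → ∞.
Successive powers of (x + 9) differ by 2, so the series converges when |x + 9|² · 21/4 < 1, i.e. |x + 9| < √(4/21). So R = 2√21/21.

R = 2√21/21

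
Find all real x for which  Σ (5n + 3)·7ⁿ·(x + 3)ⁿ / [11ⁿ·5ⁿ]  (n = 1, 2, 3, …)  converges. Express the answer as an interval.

The ratio of consecutive coefficients is [(5(n+1) + 3)/(5n + 3)] · 7/(11·5) → 7/55.
Thus R = 1/(7/55) = 55/7.
At x = 34/7: the terms have absolute value of order n, which does not tend to 0, so the series diverges by the divergence test.
Endpoint x = -76/7: the terms have absolute value of order n, which does not tend to 0, so the series diverges by the divergence test.

(-76/7, 34/7)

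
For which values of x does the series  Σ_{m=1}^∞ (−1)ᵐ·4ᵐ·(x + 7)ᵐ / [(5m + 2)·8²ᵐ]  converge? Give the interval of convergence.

The ratio of consecutive coefficients is [(5m + 2)/(5(m+1) + 2)] · 4/64 → 1/16.
Thus R = 1/(1/16) = 16.
At x = 9: convergence follows from the alternating series test (terms decrease monotonically to 0).
Check x = -23: comparison with the harmonic series Σ 1/m shows the series diverges.

(-23, 9]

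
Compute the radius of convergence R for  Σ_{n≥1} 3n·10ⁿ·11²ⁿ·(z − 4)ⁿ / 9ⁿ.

Apply the ratio test: |a_{n+1}| / |a_n| = [3(n+1)/3n] · 10·121/9, which tends to 1210/9 as n → ∞.
Hence the series converges for |z − 4| < 1/(1210/9) = 9/1210, so the radius of convergence is 9/1210.

R = 9/1210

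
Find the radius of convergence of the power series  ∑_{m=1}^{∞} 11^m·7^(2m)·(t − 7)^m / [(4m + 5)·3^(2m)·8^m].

R = 72/539

By the ratio test, |a_{m+1}/a_m| = [(4m + 5)/(4(m+1) + 5)] · 11·49/(9·8) → 539/72.
Thus R = 1/(539/72) = 72/539.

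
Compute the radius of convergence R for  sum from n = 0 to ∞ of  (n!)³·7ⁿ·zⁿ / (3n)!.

The ratio of consecutive coefficients is (n+1)³/[(3n+1)·(3n+2)·(3n+3)] · 7 → 7/27.
The series converges when 7/27 · |z| < 1, giving R = 27/7.

R = 27/7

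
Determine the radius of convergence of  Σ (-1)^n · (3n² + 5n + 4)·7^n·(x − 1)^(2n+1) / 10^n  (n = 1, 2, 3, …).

R = √70/7

The ratio of consecutive coefficients is [(3(n+1)² + 5(n+1) + 4)/(3n² + 5n + 4)] · 7/10 → 7/10.
Writing y = (x − 1)², the series in y has radius 10/7, so |x − 1| < √(10/7) and R = √70/7.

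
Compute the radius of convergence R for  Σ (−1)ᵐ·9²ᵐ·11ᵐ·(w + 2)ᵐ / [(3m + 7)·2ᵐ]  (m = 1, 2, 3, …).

The ratio of consecutive coefficients is [(3m + 7)/(3(m+1) + 7)] · 81·11/2 → 891/2.
Convergence for |w + 2| · 891/2 < 1, i.e. |w + 2| < 2/891. So R = 2/891.

R = 2/891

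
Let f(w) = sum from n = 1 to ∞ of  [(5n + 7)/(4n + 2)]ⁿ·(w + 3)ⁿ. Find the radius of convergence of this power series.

By the Cauchy root test, |a_n|^(1/n) = (5n + 7)/(4n + 2) → 5/4.
Hence the series converges for |w + 3| < 1/(5/4) = 4/5, so the radius of convergence is 4/5.

R = 4/5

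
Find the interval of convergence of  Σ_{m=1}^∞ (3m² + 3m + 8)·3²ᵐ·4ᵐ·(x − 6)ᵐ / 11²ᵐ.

(95/36, 337/36)

Apply the ratio test: |a_{m+1}| / |a_m| = [(3(m+1)² + 3(m+1) + 8)/(3m² + 3m + 8)] · 9·4/121, which tends to 36/121 as m → ∞.
Hence the series converges for |x − 6| < 1/(36/121) = 121/36, so the radius of convergence is 121/36.
When x = 337/36, the m-th term does not approach 0; divergence by the term test.
Endpoint x = 95/36: the m-th term does not approach 0; divergence by the term test.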